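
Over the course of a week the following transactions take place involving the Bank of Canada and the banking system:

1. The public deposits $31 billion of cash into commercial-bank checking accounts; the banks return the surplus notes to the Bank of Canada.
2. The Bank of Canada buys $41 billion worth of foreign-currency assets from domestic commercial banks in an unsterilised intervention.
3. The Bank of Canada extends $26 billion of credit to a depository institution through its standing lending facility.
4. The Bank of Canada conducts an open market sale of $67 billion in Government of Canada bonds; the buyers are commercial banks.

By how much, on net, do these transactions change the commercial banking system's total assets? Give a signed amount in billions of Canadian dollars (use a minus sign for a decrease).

Currency deposit $31 billion: bank balance sheets expand → +$31B.
FX purchase $41 billion: just an asset swap on bank balance sheets → 0.
Discount-window loan $26 billion: bank balance sheets expand → +$26B.
OMO sale (to banks) $67 billion: just an asset swap on bank balance sheets → 0.
Net: 31 + 0 + 26 + 0 = +$57 billion.

+$57 billion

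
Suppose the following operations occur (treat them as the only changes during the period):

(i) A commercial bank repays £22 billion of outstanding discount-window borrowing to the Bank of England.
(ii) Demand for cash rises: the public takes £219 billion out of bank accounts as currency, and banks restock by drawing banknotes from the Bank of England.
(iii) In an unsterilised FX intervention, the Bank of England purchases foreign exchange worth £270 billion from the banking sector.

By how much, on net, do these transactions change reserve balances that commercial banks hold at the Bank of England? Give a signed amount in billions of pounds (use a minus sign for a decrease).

Bank of England balance sheet:
  Assets:      Loans to banks −£22B, Foreign assets +£270B
  Liabilities: Bank reserves +£29B, Currency in circulation +£219B
Commercial banking system:
  Assets:      Reserves at CB +£29B, Foreign assets −£270B
  Liabilities: Checkable deposits −£219B, Borrowings from CB −£22B
So the change in reserve balances that commercial banks hold at the Bank of England is +£29 billion.

+£29 billion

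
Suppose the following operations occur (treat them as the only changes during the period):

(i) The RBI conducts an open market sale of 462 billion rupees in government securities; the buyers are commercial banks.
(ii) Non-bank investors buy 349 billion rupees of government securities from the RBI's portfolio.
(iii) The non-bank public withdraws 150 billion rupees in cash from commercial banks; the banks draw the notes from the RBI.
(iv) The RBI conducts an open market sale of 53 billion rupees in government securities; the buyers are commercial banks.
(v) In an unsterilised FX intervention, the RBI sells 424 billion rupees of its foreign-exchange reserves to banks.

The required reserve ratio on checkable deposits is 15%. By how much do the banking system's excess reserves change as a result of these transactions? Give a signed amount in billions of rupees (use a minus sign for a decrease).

OMO sale (to banks) 462 billion rupees: reserves −462B, deposits 0.
Asset sale (to non-banks) 349 billion rupees: reserves −349B, deposits −349B.
Currency withdrawal 150 billion rupees: reserves −150B, deposits −150B.
OMO sale (to banks) 53 billion rupees: reserves −53B, deposits 0.
FX sale 424 billion rupees: reserves −424B, deposits 0.
Totals: Δreserves = −1438B, Δdeposits = −499B.
Δrequired reserves = 15% × −499B = −74.85B.
Δexcess reserves = Δreserves − Δrequired = −1438B − (−74.85B) = -1363.15 billion.

-1363.15 billion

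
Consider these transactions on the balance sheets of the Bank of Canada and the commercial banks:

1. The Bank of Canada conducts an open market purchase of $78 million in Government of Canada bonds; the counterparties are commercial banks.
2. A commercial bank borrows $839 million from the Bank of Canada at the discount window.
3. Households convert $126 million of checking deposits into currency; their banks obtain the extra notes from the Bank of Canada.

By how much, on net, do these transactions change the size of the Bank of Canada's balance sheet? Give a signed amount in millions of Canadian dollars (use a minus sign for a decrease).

+$917 million

OMO purchase (from banks) $78 million: a Bank of Canada asset is acquired → +$78M.
Discount-window loan $839 million: a Bank of Canada asset is acquired → +$839M.
Currency withdrawal $126 million: only the composition of liabilities changes → 0.
Net: 78 + 839 + 0 = +$917 million.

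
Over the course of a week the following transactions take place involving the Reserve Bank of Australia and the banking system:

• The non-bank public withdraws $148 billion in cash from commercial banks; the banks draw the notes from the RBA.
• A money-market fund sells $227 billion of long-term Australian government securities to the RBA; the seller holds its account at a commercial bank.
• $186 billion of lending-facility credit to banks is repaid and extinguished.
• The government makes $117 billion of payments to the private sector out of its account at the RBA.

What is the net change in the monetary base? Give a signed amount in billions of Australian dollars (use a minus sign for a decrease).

+$158 billion

Currency withdrawal $148 billion: just a shift between currency and reserves — both are base money → 0.
Asset purchase (from non-banks) $227 billion: RBA balance sheet expands → +$227B.
Discount-window repayment $186 billion: RBA balance sheet contracts → −$186B.
Government spending $117 billion: a non-base liability converts back to reserves → +$117B.
Net: 0 + 227 − 186 + 117 = +$158 billion.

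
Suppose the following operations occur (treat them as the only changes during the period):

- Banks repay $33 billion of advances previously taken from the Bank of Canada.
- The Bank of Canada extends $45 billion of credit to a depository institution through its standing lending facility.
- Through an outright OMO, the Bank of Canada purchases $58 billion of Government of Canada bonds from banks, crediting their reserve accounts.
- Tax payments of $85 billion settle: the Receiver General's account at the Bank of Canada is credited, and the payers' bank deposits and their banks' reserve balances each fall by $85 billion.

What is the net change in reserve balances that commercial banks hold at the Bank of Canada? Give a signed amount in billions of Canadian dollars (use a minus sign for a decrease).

-$15 billion

Discount-window repayment $33 billion: repayment is debited from reserves → −$33B.
Discount-window loan $45 billion: the loan is credited to the bank's reserve account → +$45B.
OMO purchase (from banks) $58 billion: the Bank of Canada pays by crediting reserve accounts → +$58B.
Government account inflow $85 billion: funds move from bank reserves into the government account → −$85B.
Net: −33 + 45 + 58 − 85 = -$15 billion.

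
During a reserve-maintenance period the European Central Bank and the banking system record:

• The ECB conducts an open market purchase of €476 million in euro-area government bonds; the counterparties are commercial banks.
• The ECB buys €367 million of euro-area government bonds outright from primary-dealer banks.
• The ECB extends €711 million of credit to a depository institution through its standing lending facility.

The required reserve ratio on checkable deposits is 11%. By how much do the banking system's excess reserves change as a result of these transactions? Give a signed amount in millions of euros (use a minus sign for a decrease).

+€1554 million

OMO purchase (from banks) €476 million: reserves +€476M, deposits 0.
OMO purchase (from banks) €367 million: reserves +€367M, deposits 0.
Discount-window loan €711 million: reserves +€711M, deposits 0.
Totals: Δreserves = +€1554M, Δdeposits = 0.
Δrequired reserves = 11% × 0 = 0.
Δexcess reserves = Δreserves − Δrequired = +€1554M − (0) = +€1554 million.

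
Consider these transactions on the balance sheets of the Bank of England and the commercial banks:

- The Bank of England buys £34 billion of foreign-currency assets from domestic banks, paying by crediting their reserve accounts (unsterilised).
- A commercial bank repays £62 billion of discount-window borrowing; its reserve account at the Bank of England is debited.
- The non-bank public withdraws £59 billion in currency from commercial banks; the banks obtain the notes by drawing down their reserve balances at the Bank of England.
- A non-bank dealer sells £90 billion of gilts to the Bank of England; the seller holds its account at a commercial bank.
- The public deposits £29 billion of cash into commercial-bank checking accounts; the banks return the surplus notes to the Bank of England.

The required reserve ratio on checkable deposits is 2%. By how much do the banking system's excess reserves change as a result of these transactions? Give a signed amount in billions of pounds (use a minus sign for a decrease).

+£30.8 billion

FX purchase £34 billion: reserves +£34B, deposits 0.
Discount-window repayment £62 billion: reserves −£62B, deposits 0.
Currency withdrawal £59 billion: reserves −£59B, deposits −£59B.
Asset purchase (from non-banks) £90 billion: reserves +£90B, deposits +£90B.
Currency deposit £29 billion: reserves +£29B, deposits +£29B.
Totals: Δreserves = +£32B, Δdeposits = +£60B.
Δrequired reserves = 2% × +£60B = +£1.2B.
Δexcess reserves = Δreserves − Δrequired = +£32B − (+£1.2B) = +£30.8 billion.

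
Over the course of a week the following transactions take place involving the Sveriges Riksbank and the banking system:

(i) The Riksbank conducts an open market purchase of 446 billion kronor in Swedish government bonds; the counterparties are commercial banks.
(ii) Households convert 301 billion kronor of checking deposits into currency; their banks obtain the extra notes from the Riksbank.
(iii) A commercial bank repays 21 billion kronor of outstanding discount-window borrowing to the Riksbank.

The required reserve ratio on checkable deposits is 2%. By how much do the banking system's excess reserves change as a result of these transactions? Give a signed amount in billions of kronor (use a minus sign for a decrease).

+130.02 billion

OMO purchase (from banks) 446 billion kronor: reserves +446B, deposits 0.
Currency withdrawal 301 billion kronor: reserves −301B, deposits −301B.
Discount-window repayment 21 billion kronor: reserves −21B, deposits 0.
Totals: Δreserves = +124B, Δdeposits = −301B.
Δrequired reserves = 2% × −301B = −6.02B.
Δexcess reserves = Δreserves − Δrequired = +124B − (−6.02B) = +130.02 billion.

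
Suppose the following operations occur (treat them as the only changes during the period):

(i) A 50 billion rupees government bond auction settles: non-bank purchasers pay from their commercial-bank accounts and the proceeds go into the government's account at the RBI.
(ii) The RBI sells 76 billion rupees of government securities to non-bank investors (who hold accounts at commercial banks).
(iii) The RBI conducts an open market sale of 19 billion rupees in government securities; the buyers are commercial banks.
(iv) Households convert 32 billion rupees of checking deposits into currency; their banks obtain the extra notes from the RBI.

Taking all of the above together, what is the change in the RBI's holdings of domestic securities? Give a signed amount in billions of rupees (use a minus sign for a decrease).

-95 billion

RBI balance sheet:
  Assets:      Securities −95B
  Liabilities: Bank reserves −177B, Currency in circulation +32B, Government deposits +50B
Commercial banking system:
  Assets:      Reserves at CB −177B, Securities +19B
  Liabilities: Checkable deposits −158B
So the change in the RBI's holdings of domestic securities is -95 billion.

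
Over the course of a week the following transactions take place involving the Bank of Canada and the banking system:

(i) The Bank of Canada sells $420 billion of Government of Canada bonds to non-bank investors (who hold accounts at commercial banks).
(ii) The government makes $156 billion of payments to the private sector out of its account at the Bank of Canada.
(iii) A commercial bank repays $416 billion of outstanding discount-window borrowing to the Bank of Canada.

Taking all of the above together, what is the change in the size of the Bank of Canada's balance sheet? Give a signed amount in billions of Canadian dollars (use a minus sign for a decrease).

-$836 billion

Asset sale (to non-banks) $420 billion: a Bank of Canada asset is shed → −$420B.
Government spending $156 billion: only the composition of liabilities changes → 0.
Discount-window repayment $416 billion: a Bank of Canada asset is shed → −$416B.
Net: −420 + 0 − 416 = -$836 billion.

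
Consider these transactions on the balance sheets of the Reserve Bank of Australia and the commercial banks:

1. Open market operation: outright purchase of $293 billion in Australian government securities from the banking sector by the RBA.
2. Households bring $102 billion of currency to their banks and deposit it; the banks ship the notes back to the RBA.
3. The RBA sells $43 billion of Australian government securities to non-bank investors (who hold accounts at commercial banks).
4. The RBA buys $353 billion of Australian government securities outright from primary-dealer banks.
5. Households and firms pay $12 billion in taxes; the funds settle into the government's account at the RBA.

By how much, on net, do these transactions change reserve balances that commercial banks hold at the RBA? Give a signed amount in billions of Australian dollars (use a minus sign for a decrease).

+$693 billion

OMO purchase (from banks) $293 billion: the RBA pays by crediting reserve accounts → +$293B.
Currency deposit $102 billion: returned notes are swapped for reserve credit → +$102B.
Asset sale (to non-banks) $43 billion: the non-bank buyers' banks settle from reserves → −$43B.
OMO purchase (from banks) $353 billion: the RBA pays by crediting reserve accounts → +$353B.
Government account inflow $12 billion: funds move from bank reserves into the government account → −$12B.
Net: 293 + 102 − 43 + 353 − 12 = +$693 billion.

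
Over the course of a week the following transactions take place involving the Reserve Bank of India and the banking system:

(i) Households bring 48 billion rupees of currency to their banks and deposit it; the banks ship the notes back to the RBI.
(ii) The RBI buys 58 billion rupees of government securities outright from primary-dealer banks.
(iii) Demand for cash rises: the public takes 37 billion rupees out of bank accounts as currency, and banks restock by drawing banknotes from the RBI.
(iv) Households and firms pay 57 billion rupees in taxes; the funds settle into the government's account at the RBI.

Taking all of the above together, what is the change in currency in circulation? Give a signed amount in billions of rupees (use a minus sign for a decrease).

-11 billion

Currency deposit 48 billion rupees: notes return to the central bank → −48B.
OMO purchase (from banks) 58 billion rupees: no currency enters or leaves circulation → 0.
Currency withdrawal 37 billion rupees: notes leave the central bank → +37B.
Government account inflow 57 billion rupees: no currency enters or leaves circulation → 0.
Net: −48 + 0 + 37 + 0 = -11 billion.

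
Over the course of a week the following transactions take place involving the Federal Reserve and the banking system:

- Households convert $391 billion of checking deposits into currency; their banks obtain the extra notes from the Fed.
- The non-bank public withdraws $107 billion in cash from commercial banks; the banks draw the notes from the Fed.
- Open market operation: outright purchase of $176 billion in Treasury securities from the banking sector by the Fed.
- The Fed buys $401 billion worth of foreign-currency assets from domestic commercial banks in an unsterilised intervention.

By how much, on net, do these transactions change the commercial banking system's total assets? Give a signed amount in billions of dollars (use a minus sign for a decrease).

-$498 billion

Fed balance sheet:
  Assets:      Securities +$176B, Foreign assets +$401B
  Liabilities: Bank reserves +$79B, Currency in circulation +$498B
Commercial banking system:
  Assets:      Reserves at CB +$79B, Securities −$176B, Foreign assets −$401B
  Liabilities: Checkable deposits −$498B
Change in total bank assets = -$498 billion.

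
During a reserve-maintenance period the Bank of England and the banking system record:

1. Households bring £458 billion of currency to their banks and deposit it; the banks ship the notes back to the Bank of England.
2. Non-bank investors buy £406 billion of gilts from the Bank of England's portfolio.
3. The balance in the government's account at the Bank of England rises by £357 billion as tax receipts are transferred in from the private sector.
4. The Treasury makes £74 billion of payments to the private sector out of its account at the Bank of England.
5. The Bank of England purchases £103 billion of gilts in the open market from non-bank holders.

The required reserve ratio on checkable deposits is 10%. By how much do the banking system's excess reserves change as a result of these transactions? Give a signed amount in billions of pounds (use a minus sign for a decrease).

-£115.2 billion

Currency deposit £458 billion: reserves +£458B, deposits +£458B.
Asset sale (to non-banks) £406 billion: reserves −£406B, deposits −£406B.
Government account inflow £357 billion: reserves −£357B, deposits −£357B.
Government spending £74 billion: reserves +£74B, deposits +£74B.
Asset purchase (from non-banks) £103 billion: reserves +£103B, deposits +£103B.
Totals: Δreserves = −£128B, Δdeposits = −£128B.
Δrequired reserves = 10% × −£128B = −£12.8B.
Δexcess reserves = Δreserves − Δrequired = −£128B − (−£12.8B) = -£115.2 billion.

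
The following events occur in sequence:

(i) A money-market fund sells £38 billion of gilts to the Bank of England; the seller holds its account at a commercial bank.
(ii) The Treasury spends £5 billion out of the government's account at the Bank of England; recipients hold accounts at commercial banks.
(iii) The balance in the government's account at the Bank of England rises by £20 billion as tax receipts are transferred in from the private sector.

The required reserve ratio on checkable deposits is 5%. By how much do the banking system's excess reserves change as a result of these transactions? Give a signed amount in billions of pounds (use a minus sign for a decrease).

Asset purchase (from non-banks) £38 billion: reserves +£38B, deposits +£38B.
Government spending £5 billion: reserves +£5B, deposits +£5B.
Government account inflow £20 billion: reserves −£20B, deposits −£20B.
Totals: Δreserves = +£23B, Δdeposits = +£23B.
Δrequired reserves = 5% × +£23B = +£1.15B.
Δexcess reserves = Δreserves − Δrequired = +£23B − (+£1.15B) = +£21.85 billion.

+£21.85 billion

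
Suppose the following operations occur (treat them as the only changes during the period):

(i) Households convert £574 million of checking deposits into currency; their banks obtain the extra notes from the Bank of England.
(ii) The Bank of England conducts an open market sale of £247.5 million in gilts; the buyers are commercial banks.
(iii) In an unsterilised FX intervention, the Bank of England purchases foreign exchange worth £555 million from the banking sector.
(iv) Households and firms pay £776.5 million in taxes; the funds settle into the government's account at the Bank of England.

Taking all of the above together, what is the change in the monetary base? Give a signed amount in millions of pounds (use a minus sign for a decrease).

-£469 million

Bank of England balance sheet:
  Assets:      Securities −£247.5M, Foreign assets +£555M
  Liabilities: Bank reserves −£1043M, Currency in circulation +£574M, Government deposits +£776.5M
Monetary base = currency + reserves: +£574M + (−£1043M) = -£469 million.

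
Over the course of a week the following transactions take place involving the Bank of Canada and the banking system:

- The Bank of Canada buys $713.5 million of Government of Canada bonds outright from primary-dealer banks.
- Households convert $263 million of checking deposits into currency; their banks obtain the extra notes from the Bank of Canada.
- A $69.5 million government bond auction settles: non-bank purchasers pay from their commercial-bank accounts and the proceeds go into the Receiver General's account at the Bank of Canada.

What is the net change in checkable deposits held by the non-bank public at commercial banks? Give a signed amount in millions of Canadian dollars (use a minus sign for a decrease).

OMO purchase (from banks) $713.5 million: the counterparty is a bank, so public deposits are unchanged → 0.
Currency withdrawal $263 million: non-bank counterparties' bank balances fall → −$263M.
Government account inflow $69.5 million: non-bank counterparties' bank balances fall → −$69.5M.
Net: 0 − 263 − 69.5 = -$332.5 million.

-$332.5 million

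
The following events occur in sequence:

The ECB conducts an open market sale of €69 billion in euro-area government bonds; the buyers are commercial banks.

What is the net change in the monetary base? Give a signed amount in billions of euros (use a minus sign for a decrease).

OMO sale (to banks) €69 billion: ECB balance sheet contracts → −€69B.

-€69 billion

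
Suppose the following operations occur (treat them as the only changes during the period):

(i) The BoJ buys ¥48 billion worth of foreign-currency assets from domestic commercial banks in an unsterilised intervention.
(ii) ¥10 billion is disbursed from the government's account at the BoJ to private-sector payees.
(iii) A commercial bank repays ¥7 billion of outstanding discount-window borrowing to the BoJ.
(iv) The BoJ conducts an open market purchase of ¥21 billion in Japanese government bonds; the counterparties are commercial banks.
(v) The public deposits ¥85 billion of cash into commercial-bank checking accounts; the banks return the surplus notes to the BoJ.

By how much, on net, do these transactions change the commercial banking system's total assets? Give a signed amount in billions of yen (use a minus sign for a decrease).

+¥88 billion

BoJ balance sheet:
  Assets:      Securities +¥21B, Loans to banks −¥7B, Foreign assets +¥48B
  Liabilities: Bank reserves +¥157B, Currency in circulation −¥85B, Government deposits −¥10B
Commercial banking system:
  Assets:      Reserves at CB +¥157B, Securities −¥21B, Foreign assets −¥48B
  Liabilities: Checkable deposits +¥95B, Borrowings from CB −¥7B
Change in total bank assets = +¥88 billion.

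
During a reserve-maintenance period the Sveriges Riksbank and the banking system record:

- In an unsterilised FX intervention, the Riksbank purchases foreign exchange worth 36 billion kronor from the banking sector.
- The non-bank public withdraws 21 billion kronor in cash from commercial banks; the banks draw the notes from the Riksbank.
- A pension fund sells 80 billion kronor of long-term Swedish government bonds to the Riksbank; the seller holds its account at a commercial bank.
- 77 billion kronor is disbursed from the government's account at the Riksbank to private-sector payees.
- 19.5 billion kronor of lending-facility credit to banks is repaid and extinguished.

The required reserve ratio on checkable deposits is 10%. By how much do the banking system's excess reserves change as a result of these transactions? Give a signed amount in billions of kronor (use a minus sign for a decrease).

FX purchase 36 billion kronor: reserves +36B, deposits 0.
Currency withdrawal 21 billion kronor: reserves −21B, deposits −21B.
Asset purchase (from non-banks) 80 billion kronor: reserves +80B, deposits +80B.
Government spending 77 billion kronor: reserves +77B, deposits +77B.
Discount-window repayment 19.5 billion kronor: reserves −19.5B, deposits 0.
Totals: Δreserves = +152.5B, Δdeposits = +136B.
Δrequired reserves = 10% × +136B = +13.6B.
Δexcess reserves = Δreserves − Δrequired = +152.5B − (+13.6B) = +138.9 billion.

+138.9 billion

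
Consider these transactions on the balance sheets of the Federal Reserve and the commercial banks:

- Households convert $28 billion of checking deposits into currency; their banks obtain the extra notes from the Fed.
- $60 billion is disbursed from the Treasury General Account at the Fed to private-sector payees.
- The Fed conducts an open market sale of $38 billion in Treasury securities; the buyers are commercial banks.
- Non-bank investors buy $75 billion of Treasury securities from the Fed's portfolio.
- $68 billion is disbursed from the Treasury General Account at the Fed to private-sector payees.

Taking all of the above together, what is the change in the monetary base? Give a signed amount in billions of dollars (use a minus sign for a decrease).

Fed balance sheet:
  Assets:      Securities −$113B
  Liabilities: Bank reserves −$13B, Currency in circulation +$28B, Government deposits −$128B
Commercial banking system:
  Assets:      Reserves at CB −$13B, Securities +$38B
  Liabilities: Checkable deposits +$25B
Monetary base = currency + reserves: +$28B + (−$13B) = +$15 billion.

+$15 billion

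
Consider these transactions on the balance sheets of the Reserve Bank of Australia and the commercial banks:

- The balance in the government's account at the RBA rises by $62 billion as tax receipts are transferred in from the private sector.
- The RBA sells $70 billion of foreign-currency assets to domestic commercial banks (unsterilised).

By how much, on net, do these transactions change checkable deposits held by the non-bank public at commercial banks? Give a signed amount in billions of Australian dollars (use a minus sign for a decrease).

Government account inflow $62 billion: non-bank counterparties' bank balances fall → −$62B.
FX sale $70 billion: the counterparty is a bank, so public deposits are unchanged → 0.
Net: −62 + 0 = -$62 billion.

-$62 billion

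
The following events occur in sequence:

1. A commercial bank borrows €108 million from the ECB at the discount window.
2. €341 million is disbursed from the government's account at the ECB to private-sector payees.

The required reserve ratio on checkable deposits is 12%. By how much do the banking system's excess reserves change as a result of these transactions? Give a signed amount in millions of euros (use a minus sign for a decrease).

+€408.08 million

Discount-window loan €108 million: reserves +€108M, deposits 0.
Government spending €341 million: reserves +€341M, deposits +€341M.
Totals: Δreserves = +€449M, Δdeposits = +€341M.
Δrequired reserves = 12% × +€341M = +€40.92M.
Δexcess reserves = Δreserves − Δrequired = +€449M − (+€40.92M) = +€408.08 million.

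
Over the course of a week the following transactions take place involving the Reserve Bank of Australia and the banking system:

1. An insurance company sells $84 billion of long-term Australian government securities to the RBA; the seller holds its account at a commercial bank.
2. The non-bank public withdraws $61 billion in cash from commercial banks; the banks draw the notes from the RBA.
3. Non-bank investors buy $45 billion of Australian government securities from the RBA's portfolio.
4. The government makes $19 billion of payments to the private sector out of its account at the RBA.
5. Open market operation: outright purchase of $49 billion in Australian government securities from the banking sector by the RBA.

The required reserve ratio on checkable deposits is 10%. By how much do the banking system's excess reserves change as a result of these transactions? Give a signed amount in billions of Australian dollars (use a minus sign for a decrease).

Asset purchase (from non-banks) $84 billion: reserves +$84B, deposits +$84B.
Currency withdrawal $61 billion: reserves −$61B, deposits −$61B.
Asset sale (to non-banks) $45 billion: reserves −$45B, deposits −$45B.
Government spending $19 billion: reserves +$19B, deposits +$19B.
OMO purchase (from banks) $49 billion: reserves +$49B, deposits 0.
Totals: Δreserves = +$46B, Δdeposits = −$3B.
Δrequired reserves = 10% × −$3B = −$0.3B.
Δexcess reserves = Δreserves − Δrequired = +$46B − (−$0.3B) = +$46.3 billion.

+$46.3 billion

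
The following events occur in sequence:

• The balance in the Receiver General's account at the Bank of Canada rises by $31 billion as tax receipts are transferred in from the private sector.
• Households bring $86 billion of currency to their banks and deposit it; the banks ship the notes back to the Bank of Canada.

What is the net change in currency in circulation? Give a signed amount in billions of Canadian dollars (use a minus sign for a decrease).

-$86 billion

Bank of Canada balance sheet:
  Assets:      no change
  Liabilities: Bank reserves +$55B, Currency in circulation −$86B, Government deposits +$31B
So the change in currency in circulation is -$86 billion.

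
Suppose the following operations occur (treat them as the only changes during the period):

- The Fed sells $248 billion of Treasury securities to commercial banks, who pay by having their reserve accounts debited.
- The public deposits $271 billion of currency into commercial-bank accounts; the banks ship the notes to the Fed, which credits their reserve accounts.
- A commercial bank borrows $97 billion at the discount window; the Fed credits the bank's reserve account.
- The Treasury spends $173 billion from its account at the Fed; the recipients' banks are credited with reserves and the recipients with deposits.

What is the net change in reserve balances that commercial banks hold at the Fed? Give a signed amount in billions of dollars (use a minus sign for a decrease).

Fed balance sheet:
  Assets:      Securities −$248B, Loans to banks +$97B
  Liabilities: Bank reserves +$293B, Currency in circulation −$271B, Government deposits −$173B
So the change in reserve balances that commercial banks hold at the Fed is +$293 billion.

+$293 billion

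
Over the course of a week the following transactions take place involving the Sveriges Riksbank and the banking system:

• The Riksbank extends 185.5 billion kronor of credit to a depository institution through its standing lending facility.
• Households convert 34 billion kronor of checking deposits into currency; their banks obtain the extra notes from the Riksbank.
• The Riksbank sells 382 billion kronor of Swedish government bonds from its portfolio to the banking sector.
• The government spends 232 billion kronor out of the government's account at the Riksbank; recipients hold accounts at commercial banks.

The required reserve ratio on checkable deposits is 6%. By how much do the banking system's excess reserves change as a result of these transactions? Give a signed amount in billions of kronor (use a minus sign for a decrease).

-10.38 billion

Discount-window loan 185.5 billion kronor: reserves +185.5B, deposits 0.
Currency withdrawal 34 billion kronor: reserves −34B, deposits −34B.
OMO sale (to banks) 382 billion kronor: reserves −382B, deposits 0.
Government spending 232 billion kronor: reserves +232B, deposits +232B.
Totals: Δreserves = +1.5B, Δdeposits = +198B.
Δrequired reserves = 6% × +198B = +11.88B.
Δexcess reserves = Δreserves − Δrequired = +1.5B − (+11.88B) = -10.38 billion.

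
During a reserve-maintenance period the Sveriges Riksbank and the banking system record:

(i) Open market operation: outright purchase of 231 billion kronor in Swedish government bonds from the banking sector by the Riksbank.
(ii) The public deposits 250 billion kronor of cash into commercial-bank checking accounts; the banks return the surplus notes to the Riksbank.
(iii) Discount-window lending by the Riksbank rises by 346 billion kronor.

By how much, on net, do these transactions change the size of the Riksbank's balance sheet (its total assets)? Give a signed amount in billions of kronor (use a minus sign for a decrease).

OMO purchase (from banks) 231 billion kronor: a Riksbank asset is acquired → +231B.
Currency deposit 250 billion kronor: only the composition of liabilities changes → 0.
Discount-window loan 346 billion kronor: a Riksbank asset is acquired → +346B.
Net: 231 + 0 + 346 = +577 billion.

+577 billion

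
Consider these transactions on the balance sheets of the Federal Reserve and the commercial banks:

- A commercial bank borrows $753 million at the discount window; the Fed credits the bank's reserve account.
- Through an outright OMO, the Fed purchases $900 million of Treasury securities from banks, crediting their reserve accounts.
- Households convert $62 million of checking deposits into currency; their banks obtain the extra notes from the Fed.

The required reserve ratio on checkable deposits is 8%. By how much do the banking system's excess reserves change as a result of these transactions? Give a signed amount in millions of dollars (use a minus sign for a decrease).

Discount-window loan $753 million: reserves +$753M, deposits 0.
OMO purchase (from banks) $900 million: reserves +$900M, deposits 0.
Currency withdrawal $62 million: reserves −$62M, deposits −$62M.
Totals: Δreserves = +$1591M, Δdeposits = −$62M.
Δrequired reserves = 8% × −$62M = −$4.96M.
Δexcess reserves = Δreserves − Δrequired = +$1591M − (−$4.96M) = +$1595.96 million.

+$1595.96 million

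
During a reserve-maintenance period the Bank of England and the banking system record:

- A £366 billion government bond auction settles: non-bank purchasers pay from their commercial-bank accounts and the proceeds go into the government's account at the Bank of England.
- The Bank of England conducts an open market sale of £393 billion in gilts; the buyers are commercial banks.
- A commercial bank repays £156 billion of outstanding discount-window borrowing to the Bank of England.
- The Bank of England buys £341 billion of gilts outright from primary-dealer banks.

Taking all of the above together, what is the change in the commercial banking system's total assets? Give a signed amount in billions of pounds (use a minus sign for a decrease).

-£522 billion

Government account inflow £366 billion: bank balance sheets shrink → −£366B.
OMO sale (to banks) £393 billion: just an asset swap on bank balance sheets → 0.
Discount-window repayment £156 billion: bank balance sheets shrink → −£156B.
OMO purchase (from banks) £341 billion: just an asset swap on bank balance sheets → 0.
Net: −366 + 0 − 156 + 0 = -£522 billion.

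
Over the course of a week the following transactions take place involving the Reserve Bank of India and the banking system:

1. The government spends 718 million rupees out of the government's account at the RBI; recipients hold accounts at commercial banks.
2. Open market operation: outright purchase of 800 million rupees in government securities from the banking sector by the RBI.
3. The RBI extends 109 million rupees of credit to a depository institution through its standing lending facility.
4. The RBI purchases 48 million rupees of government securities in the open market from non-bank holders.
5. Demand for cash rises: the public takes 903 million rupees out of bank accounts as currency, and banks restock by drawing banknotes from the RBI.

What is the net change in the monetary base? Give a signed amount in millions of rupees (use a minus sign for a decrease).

RBI balance sheet:
  Assets:      Securities +848M, Loans to banks +109M
  Liabilities: Bank reserves +772M, Currency in circulation +903M, Government deposits −718M
Monetary base = currency + reserves: +903M + (+772M) = +1675 million.

+1675 million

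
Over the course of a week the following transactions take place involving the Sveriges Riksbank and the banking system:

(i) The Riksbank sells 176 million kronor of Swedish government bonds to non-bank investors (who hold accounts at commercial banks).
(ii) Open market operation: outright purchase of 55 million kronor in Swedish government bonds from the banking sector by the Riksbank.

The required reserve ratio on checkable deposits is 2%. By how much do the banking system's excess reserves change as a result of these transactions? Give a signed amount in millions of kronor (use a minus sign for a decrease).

-117.48 million

Asset sale (to non-banks) 176 million kronor: reserves −176M, deposits −176M.
OMO purchase (from banks) 55 million kronor: reserves +55M, deposits 0.
Totals: Δreserves = −121M, Δdeposits = −176M.
Δrequired reserves = 2% × −176M = −3.52M.
Δexcess reserves = Δreserves − Δrequired = −121M − (−3.52M) = -117.48 million.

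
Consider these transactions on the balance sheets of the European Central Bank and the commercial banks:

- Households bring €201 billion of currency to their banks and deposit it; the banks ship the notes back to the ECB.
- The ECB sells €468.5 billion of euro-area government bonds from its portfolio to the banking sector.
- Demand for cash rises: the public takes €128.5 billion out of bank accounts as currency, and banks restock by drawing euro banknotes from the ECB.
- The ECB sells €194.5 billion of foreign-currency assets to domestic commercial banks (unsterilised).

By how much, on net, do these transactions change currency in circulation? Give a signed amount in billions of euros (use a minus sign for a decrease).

Currency deposit €201 billion: notes return to the central bank → −€201B.
OMO sale (to banks) €468.5 billion: no currency enters or leaves circulation → 0.
Currency withdrawal €128.5 billion: notes leave the central bank → +€128.5B.
FX sale €194.5 billion: no currency enters or leaves circulation → 0.
Net: −201 + 0 + 128.5 + 0 = -€72.5 billion.

-€72.5 billion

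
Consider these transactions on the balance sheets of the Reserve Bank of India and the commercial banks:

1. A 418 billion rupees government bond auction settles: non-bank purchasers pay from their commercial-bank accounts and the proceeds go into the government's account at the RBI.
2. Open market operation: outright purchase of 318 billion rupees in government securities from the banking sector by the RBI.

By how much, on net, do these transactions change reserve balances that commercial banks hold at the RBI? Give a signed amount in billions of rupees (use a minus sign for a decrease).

Government account inflow 418 billion rupees: funds move from bank reserves into the government account → −418B.
OMO purchase (from banks) 318 billion rupees: the RBI pays by crediting reserve accounts → +318B.
Net: −418 + 318 = -100 billion.

-100 billion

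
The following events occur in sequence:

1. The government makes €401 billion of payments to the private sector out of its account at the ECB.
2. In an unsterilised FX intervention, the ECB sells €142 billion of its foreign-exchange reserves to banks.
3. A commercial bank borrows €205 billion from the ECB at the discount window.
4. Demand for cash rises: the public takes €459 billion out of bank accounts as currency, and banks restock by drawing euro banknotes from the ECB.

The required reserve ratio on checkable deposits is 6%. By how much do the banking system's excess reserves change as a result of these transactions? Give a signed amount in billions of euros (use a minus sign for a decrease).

Government spending €401 billion: reserves +€401B, deposits +€401B.
FX sale €142 billion: reserves −€142B, deposits 0.
Discount-window loan €205 billion: reserves +€205B, deposits 0.
Currency withdrawal €459 billion: reserves −€459B, deposits −€459B.
Totals: Δreserves = +€5B, Δdeposits = −€58B.
Δrequired reserves = 6% × −€58B = −€3.48B.
Δexcess reserves = Δreserves − Δrequired = +€5B − (−€3.48B) = +€8.48 billion.

+€8.48 billion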